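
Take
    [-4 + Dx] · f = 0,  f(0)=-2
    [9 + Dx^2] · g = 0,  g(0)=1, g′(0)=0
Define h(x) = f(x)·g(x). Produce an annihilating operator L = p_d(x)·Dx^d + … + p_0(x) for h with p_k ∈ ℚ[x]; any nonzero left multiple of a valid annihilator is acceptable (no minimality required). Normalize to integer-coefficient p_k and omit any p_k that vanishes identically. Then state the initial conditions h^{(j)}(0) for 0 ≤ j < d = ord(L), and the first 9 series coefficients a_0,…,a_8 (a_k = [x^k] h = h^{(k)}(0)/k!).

f: a_k = -2, -8, -16, -64/3, -64/3, -256/15, -512/45, -2048/315, -1024/315, …
g: a_k = 1, 0, -9/2, 0, 27/8, 0, -81/80, 0, 729/4480, …
L₀ := L_f ⊗_s L_g (sym. prod.), ord ≤ 2.
L = 25 - 8·Dx + Dx^2  (order 2).
h: a_k = -2, -8, -7, 44/3, 527/12, 779/15, 11753/360, 4031/630, -164833/20160, …
ICs: h(0) = -2, h′(0) = -8.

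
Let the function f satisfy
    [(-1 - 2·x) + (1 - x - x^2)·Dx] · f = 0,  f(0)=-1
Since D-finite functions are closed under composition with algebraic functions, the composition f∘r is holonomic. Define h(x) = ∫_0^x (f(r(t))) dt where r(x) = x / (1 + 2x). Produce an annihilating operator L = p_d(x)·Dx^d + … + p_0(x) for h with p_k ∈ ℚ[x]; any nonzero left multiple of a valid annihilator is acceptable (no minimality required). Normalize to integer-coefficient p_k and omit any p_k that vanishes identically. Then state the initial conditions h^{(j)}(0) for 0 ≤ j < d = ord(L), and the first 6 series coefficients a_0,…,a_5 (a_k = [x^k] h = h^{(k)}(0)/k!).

L = (-1 - 4·x)·Dx + (1 + 5·x + 7·x^2 + 2·x^3)·Dx^2  (order 2).
h: a_k = 0, -1, -1/2, 0, 1/4, -3/5, …
ICs: h(0) = 0, h′(0) = -1.

f: a_k = -1, -1, -2, -3, -5, -8, …
Substitute x→r, Dx→(1/r')Dx; clear ⇒ L₀.
h=∫h₀ ⇒ L = L₀·Dx.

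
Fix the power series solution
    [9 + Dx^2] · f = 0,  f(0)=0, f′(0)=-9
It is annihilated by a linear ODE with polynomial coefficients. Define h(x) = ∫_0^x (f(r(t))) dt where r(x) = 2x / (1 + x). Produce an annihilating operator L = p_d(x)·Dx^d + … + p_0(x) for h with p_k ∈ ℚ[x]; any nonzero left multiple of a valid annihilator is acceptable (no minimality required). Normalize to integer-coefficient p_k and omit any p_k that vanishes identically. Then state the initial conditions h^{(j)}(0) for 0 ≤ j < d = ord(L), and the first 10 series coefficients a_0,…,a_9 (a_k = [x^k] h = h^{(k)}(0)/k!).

L = 36·Dx + (2 + 6·x + 6·x^2 + 2·x^3)·Dx^2 + (1 + 4·x + 6·x^2 + 4·x^3 + x^4)·Dx^3  (order 3).
h: a_k = 0, 0, -9, 6, 45/2, -306/5, 363/5, -90/7, -20079/140, 1882/5, …
ICs: h(0) = 0, h′(0) = 0, h′′(0) = -18.

f: a_k = 0, -9, 0, 27/2, 0, -243/40, 0, 729/560, 0, -729/4480, …
Substitute x→r, Dx→(1/r')Dx; clear ⇒ L₀.
∫: right-multiply L₀ by Dx.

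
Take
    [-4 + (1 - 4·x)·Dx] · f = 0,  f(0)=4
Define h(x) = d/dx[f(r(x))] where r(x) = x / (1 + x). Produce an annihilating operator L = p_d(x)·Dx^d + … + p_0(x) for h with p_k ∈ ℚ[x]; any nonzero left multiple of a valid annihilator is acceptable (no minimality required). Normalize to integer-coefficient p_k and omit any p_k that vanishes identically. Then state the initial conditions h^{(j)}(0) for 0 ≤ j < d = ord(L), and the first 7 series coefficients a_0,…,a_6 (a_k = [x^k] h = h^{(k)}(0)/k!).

f: a_k = 4, 16, 64, 256, 1024, 4096, 16384, …
Substitute x→r, Dx→(1/r')Dx; clear ⇒ L₀.
Differentiate: ansatz ord ≤ ord L₀ ⇒ L.
L = 6 + (-1 + 3·x)·Dx  (order 1).
h: a_k = 16, 96, 432, 1728, 6480, 23328, 81648, …
ICs: h(0) = 16.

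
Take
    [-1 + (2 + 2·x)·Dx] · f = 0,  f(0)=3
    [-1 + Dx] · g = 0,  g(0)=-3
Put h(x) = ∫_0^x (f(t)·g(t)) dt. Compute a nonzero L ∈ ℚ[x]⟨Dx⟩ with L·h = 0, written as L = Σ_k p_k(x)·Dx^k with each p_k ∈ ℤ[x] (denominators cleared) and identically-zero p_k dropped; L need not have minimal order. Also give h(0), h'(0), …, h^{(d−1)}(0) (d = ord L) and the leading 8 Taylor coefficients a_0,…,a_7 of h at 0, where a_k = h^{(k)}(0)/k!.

f: a_k = 3, 3/2, -3/8, 3/16, -15/128, 21/256, -63/1024, 99/2048, …
g: a_k = -3, -3, -3/2, -1/2, -1/8, -1/40, -1/240, -1/1680, …
Product ⇒ symmetric product L₀, ord ≤ 1.
∫: right-multiply L₀ by Dx.
L = (-3 - 2·x)·Dx + (2 + 2·x)·Dx^2  (order 2).
h: a_k = 0, -9, -27/4, -21/8, -51/64, -99/640, -107/2560, 89/35840, …
ICs: h(0) = 0, h′(0) = -9.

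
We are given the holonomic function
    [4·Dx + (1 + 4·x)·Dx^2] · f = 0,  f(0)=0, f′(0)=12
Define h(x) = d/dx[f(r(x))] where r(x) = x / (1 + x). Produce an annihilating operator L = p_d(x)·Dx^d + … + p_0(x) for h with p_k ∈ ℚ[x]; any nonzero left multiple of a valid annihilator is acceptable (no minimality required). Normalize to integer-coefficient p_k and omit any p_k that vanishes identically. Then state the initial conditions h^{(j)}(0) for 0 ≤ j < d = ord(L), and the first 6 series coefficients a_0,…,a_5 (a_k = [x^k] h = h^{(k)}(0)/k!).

f: a_k = 0, 12, -24, 64, -192, 3072/5, …
h₀=f(r): pull back L_f along r ⇒ L₀.
Differentiate: ansatz ord ≤ ord L₀ ⇒ L.
L = (6 + 10·x) + (1 + 6·x + 5·x^2)·Dx  (order 1).
h: a_k = 12, -72, 372, -1872, 9372, -46872, …
ICs: h(0) = 12.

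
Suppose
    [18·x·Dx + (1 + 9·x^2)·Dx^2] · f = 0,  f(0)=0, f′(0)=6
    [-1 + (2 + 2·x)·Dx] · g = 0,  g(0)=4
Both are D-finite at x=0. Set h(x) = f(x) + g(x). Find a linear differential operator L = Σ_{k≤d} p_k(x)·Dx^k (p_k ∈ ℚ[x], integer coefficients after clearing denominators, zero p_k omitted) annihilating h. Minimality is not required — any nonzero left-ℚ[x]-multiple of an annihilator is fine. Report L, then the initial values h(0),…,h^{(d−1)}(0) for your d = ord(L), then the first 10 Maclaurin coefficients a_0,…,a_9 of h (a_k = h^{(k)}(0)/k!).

L = (-36 - 90·x + 972·x^2 + 486·x^3)·Dx + (-75 - 144·x + 1818·x^2 + 3888·x^3 + 1701·x^4)·Dx^2 + (-2 + 70·x + 108·x^2 + 684·x^3 + 1134·x^4 + 486·x^5)·Dx^3  (order 3).
h: a_k = 4, 8, -1/2, -71/4, -5/32, 31139/320, -21/256, -2239257/3584, -429/8192, 71664331/16384, …
ICs: h(0) = 4, h′(0) = 8, h′′(0) = -1.

f: a_k = 0, 6, 0, -18, 0, 486/5, 0, -4374/7, 0, 4374, …
g: a_k = 4, 2, -1/2, 1/4, -5/32, 7/64, -21/256, 33/512, -429/8192, 715/16384, …
Sum ⇒ L₀ = lclm(L_f,L_g) in ℚ(x)⟨Dx⟩.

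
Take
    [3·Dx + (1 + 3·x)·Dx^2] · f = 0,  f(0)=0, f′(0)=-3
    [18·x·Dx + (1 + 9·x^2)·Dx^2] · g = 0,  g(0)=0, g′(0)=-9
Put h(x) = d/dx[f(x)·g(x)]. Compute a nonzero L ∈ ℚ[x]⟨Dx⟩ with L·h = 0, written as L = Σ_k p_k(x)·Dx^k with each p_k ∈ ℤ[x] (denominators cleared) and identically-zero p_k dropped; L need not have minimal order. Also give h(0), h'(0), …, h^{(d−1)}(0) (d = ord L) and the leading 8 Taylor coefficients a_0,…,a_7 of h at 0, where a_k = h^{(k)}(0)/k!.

f: a_k = 0, -3, 9/2, -9, 81/4, -243/5, 243/2, -2187/7, …
g: a_k = 0, -9, 0, 27, 0, -729/5, 0, 6561/7, …
h₀=f·g: eliminate ⇒ L₀, order ≤ 2·2.
h=h₀': d/dx-closure on L₀ ⇒ L.
L = (648 + 3564·x + 19440·x^2 + 113724·x^3 + 262440·x^4 + 341172·x^5 + 236196·x^7) + (162 + 3348·x + 24948·x^2 + 117612·x^3 + 396576·x^4 + 813564·x^5 + 918540·x^6 + 236196·x^7 + 826686·x^8)·Dx + (36 + 576·x + 5184·x^2 + 25272·x^3 + 87480·x^4 + 227448·x^5 + 419904·x^6 + 472392·x^7 + 236196·x^8 + 472392·x^9)·Dx^2 + (5 + 54·x + 333·x^2 + 1512·x^3 + 5346·x^4 + 14580·x^5 + 30618·x^6 + 52488·x^7 + 59049·x^8 + 39366·x^9 + 59049·x^10)·Dx^3  (order 3).
h: a_k = 0, 54, -243/2, 0, -1215/4, 18954/5, -168399/20, 0, …
ICs: h(0) = 0, h′(0) = 54, h′′(0) = -243.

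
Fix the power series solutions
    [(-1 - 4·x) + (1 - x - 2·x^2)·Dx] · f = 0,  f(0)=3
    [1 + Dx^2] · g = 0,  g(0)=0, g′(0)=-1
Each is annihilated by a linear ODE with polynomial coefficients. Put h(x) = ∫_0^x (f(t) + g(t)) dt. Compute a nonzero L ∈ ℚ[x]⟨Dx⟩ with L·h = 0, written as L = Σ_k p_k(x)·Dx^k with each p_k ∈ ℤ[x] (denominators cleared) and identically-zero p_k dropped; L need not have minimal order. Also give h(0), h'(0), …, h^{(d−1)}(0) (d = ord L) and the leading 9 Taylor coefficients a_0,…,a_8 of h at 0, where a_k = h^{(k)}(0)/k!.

L = (31 + 146·x + 133·x^2 + 184·x^3 + 20·x^4 + 16·x^5)·Dx + (-7 - 3·x + 3·x^2 + 37·x^3 + 42·x^4 + 12·x^5 + 8·x^6)·Dx^2 + (31 + 146·x + 133·x^2 + 184·x^3 + 20·x^4 + 16·x^5)·Dx^3 + (-7 - 3·x + 3·x^2 + 37·x^3 + 42·x^4 + 12·x^5 + 8·x^6)·Dx^4  (order 4).
h: a_k = 0, 3, 1, 3, 91/24, 33/5, 7559/720, 129/7, 1285201/40320, …
ICs: h(0) = 0, h′(0) = 3, h′′(0) = 2, h′′′(0) = 18.

f: a_k = 3, 3, 9, 15, 33, 63, 129, 255, 513, …
g: a_k = 0, -1, 0, 1/6, 0, -1/120, 0, 1/5040, 0, …
L₀ := lclm(L_f,L_g); ord L₀ ≤ 1+2.
Integrate: L := L₀·Dx.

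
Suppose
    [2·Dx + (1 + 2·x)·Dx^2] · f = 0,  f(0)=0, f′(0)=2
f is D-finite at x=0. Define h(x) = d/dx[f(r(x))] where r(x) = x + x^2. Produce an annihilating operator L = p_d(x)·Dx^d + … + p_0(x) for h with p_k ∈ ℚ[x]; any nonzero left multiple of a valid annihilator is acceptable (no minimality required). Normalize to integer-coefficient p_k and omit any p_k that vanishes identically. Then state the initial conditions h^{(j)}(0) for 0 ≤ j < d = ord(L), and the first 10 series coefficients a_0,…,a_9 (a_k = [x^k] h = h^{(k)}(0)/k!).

L = (4·x + 4·x^2) + (1 + 4·x + 6·x^2 + 4·x^3)·Dx  (order 1).
h: a_k = 2, 0, -4, 8, -8, 0, 16, -32, 32, 0, …
ICs: h(0) = 2.

f: a_k = 0, 2, -2, 8/3, -4, 32/5, -32/3, 128/7, -32, 512/9, …
Substitute x→r, Dx→(1/r')Dx; clear ⇒ L₀.
Differentiate: ansatz ord ≤ ord L₀ ⇒ L.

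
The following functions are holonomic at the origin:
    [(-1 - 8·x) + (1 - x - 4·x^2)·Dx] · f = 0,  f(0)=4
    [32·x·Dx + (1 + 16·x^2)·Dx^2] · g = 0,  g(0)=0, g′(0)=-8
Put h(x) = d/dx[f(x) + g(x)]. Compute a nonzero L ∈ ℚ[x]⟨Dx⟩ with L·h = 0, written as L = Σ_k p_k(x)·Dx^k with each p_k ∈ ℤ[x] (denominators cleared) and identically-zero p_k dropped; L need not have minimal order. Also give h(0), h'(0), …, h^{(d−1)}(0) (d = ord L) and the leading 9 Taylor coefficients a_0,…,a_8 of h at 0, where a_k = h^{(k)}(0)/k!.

L = (-160 + 640·x + 14848·x^2 + 36864·x^3 + 178176·x^4 + 98304·x^6) + (43 + 336·x + 16·x^2 + 3072·x^3 + 35072·x^4 + 124928·x^5 + 12288·x^6 + 98304·x^7)·Dx + (-5 - 23·x - 272·x^2 - 16·x^3 - 2368·x^4 + 5888·x^5 + 12288·x^6 + 4096·x^7 + 16384·x^8)·Dx^2  (order 2).
h: a_k = -4, 40, 236, 464, -748, 4344, 45116, 37280, -418844, …
ICs: h(0) = -4, h′(0) = 40.

f: a_k = 4, 4, 20, 36, 116, 260, 724, 1764, 4660, …
g: a_k = 0, -8, 0, 128/3, 0, -2048/5, 0, 32768/7, 0, …
L₀ := lclm(L_f,L_g); ord L₀ ≤ 1+2.
h=h₀': d/dx-closure on L₀ ⇒ L.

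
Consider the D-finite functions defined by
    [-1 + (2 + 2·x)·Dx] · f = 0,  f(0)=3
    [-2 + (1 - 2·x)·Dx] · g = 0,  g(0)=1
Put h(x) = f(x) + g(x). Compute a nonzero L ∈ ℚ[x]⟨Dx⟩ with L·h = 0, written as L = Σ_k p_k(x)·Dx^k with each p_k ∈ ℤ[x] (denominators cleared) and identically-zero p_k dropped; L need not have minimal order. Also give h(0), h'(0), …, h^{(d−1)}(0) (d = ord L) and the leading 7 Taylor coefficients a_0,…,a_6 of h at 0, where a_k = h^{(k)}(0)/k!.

f: a_k = 3, 3/2, -3/8, 3/16, -15/128, 21/256, -63/1024, …
g: a_k = 1, 2, 4, 8, 16, 32, 64, …
f+g: L₀ = lclm(L_f,L_g), ord ≤ 1+1.
L = (6 + 4·x) + (-11 - 20·x - 12·x^2)·Dx + (2 + 2·x - 8·x^2 - 8·x^3)·Dx^2  (order 2).
h: a_k = 4, 7/2, 29/8, 131/16, 2033/128, 8213/256, 65473/1024, …
ICs: h(0) = 4, h′(0) = 7/2.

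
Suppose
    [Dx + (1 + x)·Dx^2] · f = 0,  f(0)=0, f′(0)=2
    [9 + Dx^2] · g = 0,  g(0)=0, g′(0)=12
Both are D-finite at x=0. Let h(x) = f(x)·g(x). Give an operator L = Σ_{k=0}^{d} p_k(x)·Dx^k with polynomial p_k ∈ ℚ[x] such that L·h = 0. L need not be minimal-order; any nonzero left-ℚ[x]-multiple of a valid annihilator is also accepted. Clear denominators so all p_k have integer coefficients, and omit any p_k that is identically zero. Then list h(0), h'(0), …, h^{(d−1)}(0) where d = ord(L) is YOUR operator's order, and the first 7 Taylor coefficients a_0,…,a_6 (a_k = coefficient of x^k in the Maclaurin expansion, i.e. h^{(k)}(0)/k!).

L = (2493 + 10854·x + 17091·x^2 + 11664·x^3 + 2916·x^4) + (612 + 1908·x + 1944·x^2 + 648·x^3)·Dx + (592 + 2484·x + 3834·x^2 + 2592·x^3 + 648·x^4)·Dx^2 + (68 + 212·x + 216·x^2 + 72·x^3)·Dx^3 + (35 + 142·x + 215·x^2 + 144·x^3 + 36·x^4)·Dx^4  (order 4).
h: a_k = 0, 0, 24, -12, -28, 12, 9, …
ICs: h(0) = 0, h′(0) = 0, h′′(0) = 48, h′′′(0) = -72.

f: a_k = 0, 2, -1, 2/3, -1/2, 2/5, -1/3, …
g: a_k = 0, 12, 0, -18, 0, 81/10, 0, …
f·g: L₀ = L_f ⊗_s L_g, ord ≤ 2·2.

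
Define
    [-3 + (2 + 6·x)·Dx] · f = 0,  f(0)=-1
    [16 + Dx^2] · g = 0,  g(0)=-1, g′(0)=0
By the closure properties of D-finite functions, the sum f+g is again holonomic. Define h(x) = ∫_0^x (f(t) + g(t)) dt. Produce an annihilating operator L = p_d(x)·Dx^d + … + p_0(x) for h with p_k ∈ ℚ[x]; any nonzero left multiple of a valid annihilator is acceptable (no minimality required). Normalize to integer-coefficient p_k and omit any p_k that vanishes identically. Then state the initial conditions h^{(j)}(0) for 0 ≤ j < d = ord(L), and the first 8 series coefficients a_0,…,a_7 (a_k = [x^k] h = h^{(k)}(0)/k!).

L = (-4368 - 18432·x - 27648·x^2)·Dx + (1760 + 17568·x + 55296·x^2 + 55296·x^3)·Dx^2 + (-273 - 1152·x - 1728·x^2)·Dx^3 + (110 + 1098·x + 3456·x^2 + 3456·x^3)·Dx^4  (order 4).
h: a_k = 0, -2, -3/4, 73/24, -27/64, -2881/1920, -567/512, 951049/322560, …
ICs: h(0) = 0, h′(0) = -2, h′′(0) = -3/2, h′′′(0) = 73/4.

f: a_k = -1, -3/2, 9/8, -27/16, 405/128, -1701/256, 15309/1024, -72171/2048, …
g: a_k = -1, 0, 8, 0, -32/3, 0, 256/45, 0, …
L₀ := lclm(L_f,L_g); ord L₀ ≤ 1+2.
h=∫h₀ ⇒ L = L₀·Dx.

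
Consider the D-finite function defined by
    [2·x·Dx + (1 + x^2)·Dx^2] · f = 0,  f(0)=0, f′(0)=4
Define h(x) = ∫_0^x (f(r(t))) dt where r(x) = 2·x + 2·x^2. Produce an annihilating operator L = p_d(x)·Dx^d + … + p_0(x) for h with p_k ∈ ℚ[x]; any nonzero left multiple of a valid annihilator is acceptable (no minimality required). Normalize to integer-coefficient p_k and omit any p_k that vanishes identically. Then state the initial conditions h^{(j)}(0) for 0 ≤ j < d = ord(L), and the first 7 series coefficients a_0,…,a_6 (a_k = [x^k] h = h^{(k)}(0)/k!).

L = (-2 + 8·x + 32·x^2 + 48·x^3 + 24·x^4)·Dx^2 + (1 + 2·x + 4·x^2 + 16·x^3 + 20·x^4 + 8·x^5)·Dx^3  (order 3).
h: a_k = 0, 0, 4, 8/3, -8/3, -32/5, -16/15, …
ICs: h(0) = 0, h′(0) = 0, h′′(0) = 8.

f: a_k = 0, 4, 0, -4/3, 0, 4/5, 0, …
h₀=f(r): pull back L_f along r ⇒ L₀.
Integrate: L := L₀·Dx.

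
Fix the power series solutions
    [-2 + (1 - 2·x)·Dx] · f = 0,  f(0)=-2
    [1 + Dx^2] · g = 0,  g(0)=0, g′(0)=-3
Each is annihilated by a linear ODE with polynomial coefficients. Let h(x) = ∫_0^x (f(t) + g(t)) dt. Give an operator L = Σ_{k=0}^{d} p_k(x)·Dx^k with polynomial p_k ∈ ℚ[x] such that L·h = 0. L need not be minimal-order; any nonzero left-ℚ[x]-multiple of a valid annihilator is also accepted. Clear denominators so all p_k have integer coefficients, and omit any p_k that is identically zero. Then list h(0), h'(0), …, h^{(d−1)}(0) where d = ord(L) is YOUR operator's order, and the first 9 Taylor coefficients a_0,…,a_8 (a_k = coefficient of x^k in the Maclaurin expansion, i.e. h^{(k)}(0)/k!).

L = (50 - 8·x + 8·x^2)·Dx + (-9 + 22·x - 12·x^2 + 8·x^3)·Dx^2 + (50 - 8·x + 8·x^2)·Dx^3 + (-9 + 22·x - 12·x^2 + 8·x^3)·Dx^4  (order 4).
h: a_k = 0, -2, -7/2, -8/3, -31/8, -32/5, -2561/240, -128/7, -430079/13440, …
ICs: h(0) = 0, h′(0) = -2, h′′(0) = -7, h′′′(0) = -16.

f: a_k = -2, -4, -8, -16, -32, -64, -128, -256, -512, …
g: a_k = 0, -3, 0, 1/2, 0, -1/40, 0, 1/1680, 0, …
Sum ⇒ L₀ = lclm(L_f,L_g) in ℚ(x)⟨Dx⟩.
Integrate: L := L₀·Dx.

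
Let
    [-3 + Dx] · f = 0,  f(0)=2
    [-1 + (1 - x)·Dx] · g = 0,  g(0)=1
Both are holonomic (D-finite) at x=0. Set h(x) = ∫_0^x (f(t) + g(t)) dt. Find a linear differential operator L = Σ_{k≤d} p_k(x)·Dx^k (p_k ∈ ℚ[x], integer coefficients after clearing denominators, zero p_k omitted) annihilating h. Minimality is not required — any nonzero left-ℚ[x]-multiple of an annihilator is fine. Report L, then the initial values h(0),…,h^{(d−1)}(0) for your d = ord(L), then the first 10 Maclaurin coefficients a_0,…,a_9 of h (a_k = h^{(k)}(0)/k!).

f: a_k = 2, 6, 9, 9, 27/4, 81/20, 81/40, 243/280, 729/2240, 243/2240, …
g: a_k = 1, 1, 1, 1, 1, 1, 1, 1, 1, 1, …
Weyl lclm of L_f,L_g ⇒ L₀ (ord ≤ 2).
∫: right-multiply L₀ by Dx.
L = (-3 + 9·x)·Dx + (7 - 18·x + 9·x^2)·Dx^2 + (-2 + 5·x - 3·x^2)·Dx^3  (order 3).
h: a_k = 0, 3, 7/2, 10/3, 5/2, 31/20, 101/120, 121/280, 523/2240, 2969/20160, …
ICs: h(0) = 0, h′(0) = 3, h′′(0) = 7.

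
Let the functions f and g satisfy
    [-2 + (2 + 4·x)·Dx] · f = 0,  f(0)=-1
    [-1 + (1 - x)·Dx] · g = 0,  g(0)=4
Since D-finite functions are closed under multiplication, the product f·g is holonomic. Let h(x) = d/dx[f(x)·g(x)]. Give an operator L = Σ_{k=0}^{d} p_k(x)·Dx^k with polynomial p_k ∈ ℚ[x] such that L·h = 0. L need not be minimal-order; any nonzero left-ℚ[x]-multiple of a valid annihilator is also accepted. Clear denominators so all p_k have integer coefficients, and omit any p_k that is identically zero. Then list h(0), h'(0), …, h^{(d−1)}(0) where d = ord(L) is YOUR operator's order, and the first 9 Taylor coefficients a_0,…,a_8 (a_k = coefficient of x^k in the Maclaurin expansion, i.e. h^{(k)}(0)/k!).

f: a_k = -1, -1, 1/2, -1/2, 5/8, -7/8, 21/16, -33/16, 429/128, …
g: a_k = 4, 4, 4, 4, 4, 4, 4, 4, 4, …
L₀ := L_f ⊗_s L_g (sym. prod.), ord ≤ 1.
Derive L from L₀ (diff closure).
L = (3 + 12·x + 3·x^2) + (-2 - 3·x + 3·x^2 + 2·x^3)·Dx  (order 1).
h: a_k = -8, -12, -24, -22, -45, -45/2, -84, 45/4, -3015/16, …
ICs: h(0) = -8.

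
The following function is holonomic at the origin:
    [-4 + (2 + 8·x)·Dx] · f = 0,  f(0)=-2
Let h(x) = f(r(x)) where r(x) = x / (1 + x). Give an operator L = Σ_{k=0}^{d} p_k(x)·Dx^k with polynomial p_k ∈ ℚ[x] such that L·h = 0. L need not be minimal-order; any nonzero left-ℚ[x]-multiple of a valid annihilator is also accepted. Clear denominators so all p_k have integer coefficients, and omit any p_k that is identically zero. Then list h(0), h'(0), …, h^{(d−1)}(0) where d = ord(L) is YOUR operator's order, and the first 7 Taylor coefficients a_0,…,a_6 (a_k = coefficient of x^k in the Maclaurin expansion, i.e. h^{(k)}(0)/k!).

f: a_k = -2, -4, 4, -8, 20, -56, 168, …
L₀ from L_f via x↦r, Dx↦r'^{-1}Dx.
L = -2 + (1 + 6·x + 5·x^2)·Dx  (order 1).
h: a_k = -2, -4, 8, -20, 60, -204, 752, …
ICs: h(0) = -2.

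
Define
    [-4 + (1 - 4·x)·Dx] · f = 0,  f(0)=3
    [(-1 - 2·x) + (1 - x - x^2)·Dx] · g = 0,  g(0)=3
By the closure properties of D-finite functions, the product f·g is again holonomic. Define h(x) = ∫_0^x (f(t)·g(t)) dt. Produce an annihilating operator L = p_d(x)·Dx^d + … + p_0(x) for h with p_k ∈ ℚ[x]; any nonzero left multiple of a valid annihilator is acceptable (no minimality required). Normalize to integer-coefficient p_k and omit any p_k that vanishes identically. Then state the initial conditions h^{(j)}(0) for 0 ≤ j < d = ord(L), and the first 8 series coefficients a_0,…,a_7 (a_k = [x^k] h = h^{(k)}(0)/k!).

f: a_k = 3, 12, 48, 192, 768, 3072, 12288, 49152, …
g: a_k = 3, 3, 6, 9, 15, 24, 39, 63, …
h₀=f·g: eliminate ⇒ L₀, order ≤ 1·1.
h=∫h₀ ⇒ L = L₀·Dx.
L = (-5 + 6·x + 12·x^2)·Dx + (1 - 5·x + 3·x^2 + 4·x^3)·Dx^2  (order 2).
h: a_k = 0, 9, 45/2, 66, 819/4, 3321/5, 2226, 53541/7, …
ICs: h(0) = 0, h′(0) = 9.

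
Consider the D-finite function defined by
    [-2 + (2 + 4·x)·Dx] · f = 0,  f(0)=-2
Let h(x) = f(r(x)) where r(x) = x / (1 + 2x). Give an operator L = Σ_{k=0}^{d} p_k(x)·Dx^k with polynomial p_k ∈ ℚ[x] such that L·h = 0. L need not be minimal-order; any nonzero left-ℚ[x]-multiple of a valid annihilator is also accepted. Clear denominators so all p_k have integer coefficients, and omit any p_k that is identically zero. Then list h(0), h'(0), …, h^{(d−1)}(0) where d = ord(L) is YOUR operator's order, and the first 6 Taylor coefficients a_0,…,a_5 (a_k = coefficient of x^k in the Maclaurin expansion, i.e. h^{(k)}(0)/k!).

f: a_k = -2, -2, 1, -1, 5/4, -7/4, …
h₀=f(r): pull back L_f along r ⇒ L₀.
L = -1 + (1 + 6·x + 8·x^2)·Dx  (order 1).
h: a_k = -2, -2, 5, -13, 141/4, -399/4, …
ICs: h(0) = -2.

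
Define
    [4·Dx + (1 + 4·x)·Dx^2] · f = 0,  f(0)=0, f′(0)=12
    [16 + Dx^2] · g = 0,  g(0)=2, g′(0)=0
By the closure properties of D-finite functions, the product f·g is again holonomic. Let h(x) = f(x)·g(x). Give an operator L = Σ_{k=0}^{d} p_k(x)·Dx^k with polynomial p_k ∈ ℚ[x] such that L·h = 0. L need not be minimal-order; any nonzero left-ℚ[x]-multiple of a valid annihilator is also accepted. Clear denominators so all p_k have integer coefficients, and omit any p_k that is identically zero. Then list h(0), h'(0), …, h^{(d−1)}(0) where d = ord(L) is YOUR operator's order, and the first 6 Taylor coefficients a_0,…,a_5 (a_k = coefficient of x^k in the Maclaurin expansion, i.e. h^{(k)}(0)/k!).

L = (-768 + 6144·x + 77824·x^2 + 262144·x^3 + 262144·x^4) + (256 + 5120·x + 24576·x^2 + 32768·x^3)·Dx + (1280·x + 10752·x^2 + 32768·x^3 + 32768·x^4)·Dx^2 + (16 + 320·x + 1536·x^2 + 2048·x^3)·Dx^3 + (3 + 56·x + 368·x^2 + 1024·x^3 + 1024·x^4)·Dx^4  (order 4).
h: a_k = 0, 24, -48, -64, 0, 2304/5, …
ICs: h(0) = 0, h′(0) = 24, h′′(0) = -96, h′′′(0) = -384.

f: a_k = 0, 12, -24, 64, -192, 3072/5, …
g: a_k = 2, 0, -16, 0, 64/3, 0, …
h₀=f·g: eliminate ⇒ L₀, order ≤ 2·2.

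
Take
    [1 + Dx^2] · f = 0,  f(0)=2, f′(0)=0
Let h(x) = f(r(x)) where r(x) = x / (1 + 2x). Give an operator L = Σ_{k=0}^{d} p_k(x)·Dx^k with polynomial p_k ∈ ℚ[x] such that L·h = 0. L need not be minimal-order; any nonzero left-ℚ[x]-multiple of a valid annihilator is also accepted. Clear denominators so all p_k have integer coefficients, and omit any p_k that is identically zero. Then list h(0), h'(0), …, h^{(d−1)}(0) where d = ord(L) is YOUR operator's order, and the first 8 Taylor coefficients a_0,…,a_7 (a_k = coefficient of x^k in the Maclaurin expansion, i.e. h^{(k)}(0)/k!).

L = 1 + (4 + 24·x + 48·x^2 + 32·x^3)·Dx + (1 + 8·x + 24·x^2 + 32·x^3 + 16·x^4)·Dx^2  (order 2).
h: a_k = 2, 0, -1, 4, -143/12, 94/3, -27601/360, 1787/10, …
ICs: h(0) = 2, h′(0) = 0.

f: a_k = 2, 0, -1, 0, 1/12, 0, -1/360, 0, …
Change of var in L_f (x↦r) gives L₀.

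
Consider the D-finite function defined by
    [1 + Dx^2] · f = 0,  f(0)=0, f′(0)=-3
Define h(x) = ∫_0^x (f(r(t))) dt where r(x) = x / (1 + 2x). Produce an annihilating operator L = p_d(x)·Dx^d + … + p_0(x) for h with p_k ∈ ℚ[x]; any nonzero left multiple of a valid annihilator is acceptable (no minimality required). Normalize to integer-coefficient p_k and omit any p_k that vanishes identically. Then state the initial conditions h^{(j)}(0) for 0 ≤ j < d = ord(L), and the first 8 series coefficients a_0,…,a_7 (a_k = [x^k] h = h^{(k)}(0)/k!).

L = Dx + (4 + 24·x + 48·x^2 + 32·x^3)·Dx^2 + (1 + 8·x + 24·x^2 + 32·x^3 + 16·x^4)·Dx^3  (order 3).
h: a_k = 0, 0, -3/2, 2, -23/8, 21/5, -1441/240, 225/28, …
ICs: h(0) = 0, h′(0) = 0, h′′(0) = -3.

f: a_k = 0, -3, 0, 1/2, 0, -1/40, 0, 1/1680, …
h₀=f(r): pull back L_f along r ⇒ L₀.
∫: right-multiply L₀ by Dx.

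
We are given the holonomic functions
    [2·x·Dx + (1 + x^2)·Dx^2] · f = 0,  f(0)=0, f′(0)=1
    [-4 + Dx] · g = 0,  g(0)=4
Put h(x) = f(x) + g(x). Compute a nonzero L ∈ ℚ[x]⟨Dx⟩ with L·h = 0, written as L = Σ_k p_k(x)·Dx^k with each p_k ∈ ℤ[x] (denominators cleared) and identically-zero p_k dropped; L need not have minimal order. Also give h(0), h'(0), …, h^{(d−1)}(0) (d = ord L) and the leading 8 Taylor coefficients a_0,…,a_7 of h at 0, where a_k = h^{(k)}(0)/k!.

f: a_k = 0, 1, 0, -1/3, 0, 1/5, 0, -1/7, …
g: a_k = 4, 16, 32, 128/3, 128/3, 512/15, 1024/45, 4096/315, …
Sum ⇒ L₀ = lclm(L_f,L_g) in ℚ(x)⟨Dx⟩.
L = (4 - 16·x - 12·x^2 - 16·x^3)·Dx + (-9 - 13·x^2 - 8·x^4)·Dx^2 + (2 + x + 4·x^2 + x^3 + 2·x^4)·Dx^3  (order 3).
h: a_k = 4, 17, 32, 127/3, 128/3, 103/3, 1024/45, 4051/315, …
ICs: h(0) = 4, h′(0) = 17, h′′(0) = 64.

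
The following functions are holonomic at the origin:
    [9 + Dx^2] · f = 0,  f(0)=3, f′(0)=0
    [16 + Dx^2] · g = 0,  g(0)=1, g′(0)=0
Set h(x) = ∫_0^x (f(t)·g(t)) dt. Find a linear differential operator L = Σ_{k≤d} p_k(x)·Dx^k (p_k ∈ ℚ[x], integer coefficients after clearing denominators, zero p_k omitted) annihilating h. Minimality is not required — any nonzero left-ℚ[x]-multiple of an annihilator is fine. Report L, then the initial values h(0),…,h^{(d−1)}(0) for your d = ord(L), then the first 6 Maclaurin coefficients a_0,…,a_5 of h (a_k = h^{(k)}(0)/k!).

L = 49·Dx + 50·Dx^3 + Dx^5  (order 5).
h: a_k = 0, 3, 0, -25/2, 0, 1201/40, …
ICs: h(0) = 0, h′(0) = 3, h′′(0) = 0, h′′′(0) = -75, h′′′′(0) = 0.

f: a_k = 3, 0, -27/2, 0, 81/8, 0, …
g: a_k = 1, 0, -8, 0, 32/3, 0, …
h₀=f·g: eliminate ⇒ L₀, order ≤ 2·2.
h=∫₀ˣh₀: take L = L₀·Dx.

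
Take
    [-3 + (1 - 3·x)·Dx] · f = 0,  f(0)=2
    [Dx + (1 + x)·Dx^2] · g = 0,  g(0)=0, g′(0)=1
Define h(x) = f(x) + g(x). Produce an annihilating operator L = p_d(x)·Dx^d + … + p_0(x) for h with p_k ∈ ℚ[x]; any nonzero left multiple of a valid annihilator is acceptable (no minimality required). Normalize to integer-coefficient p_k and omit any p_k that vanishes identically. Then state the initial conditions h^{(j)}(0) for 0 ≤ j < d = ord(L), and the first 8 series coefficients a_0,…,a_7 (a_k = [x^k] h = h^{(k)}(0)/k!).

L = (66 + 18·x)·Dx + (52 + 120·x + 36·x^2)·Dx^2 + (-7 + 11·x + 27·x^2 + 9·x^3)·Dx^3  (order 3).
h: a_k = 2, 7, 35/2, 163/3, 647/4, 2431/5, 8747/6, 30619/7, …
ICs: h(0) = 2, h′(0) = 7, h′′(0) = 35.

f: a_k = 2, 6, 18, 54, 162, 486, 1458, 4374, …
g: a_k = 0, 1, -1/2, 1/3, -1/4, 1/5, -1/6, 1/7, …
f+g: L₀ = lclm(L_f,L_g), ord ≤ 1+2.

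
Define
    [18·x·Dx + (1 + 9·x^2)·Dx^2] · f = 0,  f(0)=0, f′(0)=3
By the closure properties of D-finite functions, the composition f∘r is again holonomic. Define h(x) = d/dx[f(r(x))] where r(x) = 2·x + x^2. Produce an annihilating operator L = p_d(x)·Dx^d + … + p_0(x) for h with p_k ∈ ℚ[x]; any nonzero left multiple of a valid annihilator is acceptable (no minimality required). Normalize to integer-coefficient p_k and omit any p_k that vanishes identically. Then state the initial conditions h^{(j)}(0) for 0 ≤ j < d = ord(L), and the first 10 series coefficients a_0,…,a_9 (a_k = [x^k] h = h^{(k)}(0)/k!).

L = (-1 + 72·x + 144·x^2 + 108·x^3 + 27·x^4) + (1 + x + 36·x^2 + 72·x^3 + 45·x^4 + 9·x^5)·Dx  (order 1).
h: a_k = 6, 6, -216, -432, 7506, 23274, -252720, -1104192, 8192502, 48639366, …
ICs: h(0) = 6.

f: a_k = 0, 3, 0, -9, 0, 243/5, 0, -2187/7, 0, 2187, …
L₀ from L_f via x↦r, Dx↦r'^{-1}Dx.
h₀' ⇒ L via d/dx closure of L₀.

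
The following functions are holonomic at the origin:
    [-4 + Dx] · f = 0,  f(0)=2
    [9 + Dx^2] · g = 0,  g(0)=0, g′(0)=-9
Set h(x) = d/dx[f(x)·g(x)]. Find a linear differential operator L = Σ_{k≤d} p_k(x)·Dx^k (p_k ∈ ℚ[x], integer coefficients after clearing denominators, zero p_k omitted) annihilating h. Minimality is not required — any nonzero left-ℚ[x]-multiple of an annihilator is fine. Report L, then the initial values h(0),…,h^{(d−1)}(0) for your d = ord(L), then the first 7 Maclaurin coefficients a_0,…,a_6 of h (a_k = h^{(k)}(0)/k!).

L = 25 - 8·Dx + Dx^2  (order 2).
h: a_k = -18, -144, -351, -336, 237/4, 2574/5, 25481/40, …
ICs: h(0) = -18, h′(0) = -144.

f: a_k = 2, 8, 16, 64/3, 64/3, 256/15, 512/45, …
g: a_k = 0, -9, 0, 27/2, 0, -243/40, 0, …
L₀ := L_f ⊗_s L_g (sym. prod.), ord ≤ 2.
Differentiate: ansatz ord ≤ ord L₀ ⇒ L.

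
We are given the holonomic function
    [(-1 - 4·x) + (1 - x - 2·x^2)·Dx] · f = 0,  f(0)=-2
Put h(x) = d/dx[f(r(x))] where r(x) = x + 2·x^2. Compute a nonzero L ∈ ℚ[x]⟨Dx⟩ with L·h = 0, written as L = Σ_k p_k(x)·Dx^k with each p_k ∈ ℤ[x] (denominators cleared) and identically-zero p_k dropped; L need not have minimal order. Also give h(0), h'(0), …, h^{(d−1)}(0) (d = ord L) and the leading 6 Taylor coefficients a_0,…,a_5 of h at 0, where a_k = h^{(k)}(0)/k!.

L = (10 + 72·x + 240·x^2 + 544·x^3 + 1344·x^4 + 1920·x^5 + 1280·x^6) + (-1 - 7·x - 12·x^2 + 32·x^3 + 200·x^4 + 384·x^5 + 448·x^6 + 256·x^7)·Dx  (order 1).
h: a_k = -2, -20, -102, -424, -1690, -6684, …
ICs: h(0) = -2.

f: a_k = -2, -2, -6, -10, -22, -42, …
Change of var in L_f (x↦r) gives L₀.
h₀' ⇒ L via d/dx closure of L₀.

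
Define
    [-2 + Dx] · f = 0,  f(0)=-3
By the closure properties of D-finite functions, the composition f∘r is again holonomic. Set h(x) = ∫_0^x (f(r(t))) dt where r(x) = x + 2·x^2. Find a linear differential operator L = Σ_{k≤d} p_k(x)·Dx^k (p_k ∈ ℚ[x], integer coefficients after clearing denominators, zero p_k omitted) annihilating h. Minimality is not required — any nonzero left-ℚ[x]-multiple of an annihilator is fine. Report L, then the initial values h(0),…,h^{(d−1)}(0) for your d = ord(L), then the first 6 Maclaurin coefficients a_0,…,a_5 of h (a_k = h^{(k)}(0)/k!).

f: a_k = -3, -6, -6, -4, -2, -4/5, …
Change of var in L_f (x↦r) gives L₀.
h=∫₀ˣh₀: take L = L₀·Dx.
L = (-2 - 8·x)·Dx + Dx^2  (order 2).
h: a_k = 0, -3, -3, -6, -7, -10, …
ICs: h(0) = 0, h′(0) = -3.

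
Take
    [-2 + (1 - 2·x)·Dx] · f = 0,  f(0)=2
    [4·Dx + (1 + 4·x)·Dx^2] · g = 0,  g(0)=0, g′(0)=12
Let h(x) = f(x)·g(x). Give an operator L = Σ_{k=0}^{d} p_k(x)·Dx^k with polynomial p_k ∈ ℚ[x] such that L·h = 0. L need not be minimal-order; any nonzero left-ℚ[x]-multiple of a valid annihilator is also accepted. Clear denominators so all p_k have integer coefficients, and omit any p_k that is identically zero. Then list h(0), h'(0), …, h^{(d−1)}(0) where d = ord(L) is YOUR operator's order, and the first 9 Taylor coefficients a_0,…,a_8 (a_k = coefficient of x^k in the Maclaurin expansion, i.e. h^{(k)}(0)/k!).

L = 8 + 24·x·Dx + (-1 - 2·x + 8·x^2)·Dx^2  (order 2).
h: a_k = 0, 24, 0, 128, -128, 4864/5, -10752/5, 340992/35, -1038336/35, …
ICs: h(0) = 0, h′(0) = 24.

f: a_k = 2, 4, 8, 16, 32, 64, 128, 256, 512, …
g: a_k = 0, 12, -24, 64, -192, 3072/5, -2048, 49152/7, -24576, …
L₀ := L_f ⊗_s L_g (sym. prod.), ord ≤ 2.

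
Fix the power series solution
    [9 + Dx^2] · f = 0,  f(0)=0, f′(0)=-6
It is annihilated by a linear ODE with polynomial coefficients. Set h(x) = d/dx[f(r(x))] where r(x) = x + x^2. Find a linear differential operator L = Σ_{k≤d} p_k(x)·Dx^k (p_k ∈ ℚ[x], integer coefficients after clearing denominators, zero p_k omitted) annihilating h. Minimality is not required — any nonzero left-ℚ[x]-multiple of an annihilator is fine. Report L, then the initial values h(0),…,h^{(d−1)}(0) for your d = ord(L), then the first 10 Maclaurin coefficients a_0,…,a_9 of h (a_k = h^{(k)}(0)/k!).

f: a_k = 0, -6, 0, 9, 0, -81/20, 0, 243/280, 0, -243/2240, …
Substitute x→r, Dx→(1/r')Dx; clear ⇒ L₀.
Derive L from L₀ (diff closure).
L = (21 + 72·x + 216·x^2 + 288·x^3 + 144·x^4) + (-6 - 12·x)·Dx + (1 + 4·x + 4·x^2)·Dx^2  (order 2).
h: a_k = -6, -12, 27, 108, 459/4, -135/2, -11097/40, -1377/5, -43011/2240, 56781/224, …
ICs: h(0) = -6, h′(0) = -12.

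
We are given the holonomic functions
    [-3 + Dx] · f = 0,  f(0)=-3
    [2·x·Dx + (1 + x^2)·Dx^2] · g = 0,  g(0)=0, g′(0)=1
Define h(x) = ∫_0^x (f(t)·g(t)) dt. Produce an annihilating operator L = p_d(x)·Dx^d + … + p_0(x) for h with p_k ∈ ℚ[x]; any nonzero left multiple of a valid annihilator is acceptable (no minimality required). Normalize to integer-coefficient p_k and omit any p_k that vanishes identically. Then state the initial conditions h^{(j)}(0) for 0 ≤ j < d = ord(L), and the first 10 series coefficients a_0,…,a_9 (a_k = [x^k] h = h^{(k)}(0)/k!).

L = (9 - 6·x + 9·x^2)·Dx + (-6 + 2·x - 6·x^2)·Dx^2 + (1 + x^2)·Dx^3  (order 3).
h: a_k = 0, 0, -3/2, -3, -25/8, -21/10, -83/80, -27/56, -1083/4480, -43/560, …
ICs: h(0) = 0, h′(0) = 0, h′′(0) = -3.

f: a_k = -3, -9, -27/2, -27/2, -81/8, -243/40, -243/80, -729/560, -2187/4480, -729/4480, …
g: a_k = 0, 1, 0, -1/3, 0, 1/5, 0, -1/7, 0, 1/9, …
Product ⇒ symmetric product L₀, ord ≤ 2.
Integrate: L := L₀·Dx.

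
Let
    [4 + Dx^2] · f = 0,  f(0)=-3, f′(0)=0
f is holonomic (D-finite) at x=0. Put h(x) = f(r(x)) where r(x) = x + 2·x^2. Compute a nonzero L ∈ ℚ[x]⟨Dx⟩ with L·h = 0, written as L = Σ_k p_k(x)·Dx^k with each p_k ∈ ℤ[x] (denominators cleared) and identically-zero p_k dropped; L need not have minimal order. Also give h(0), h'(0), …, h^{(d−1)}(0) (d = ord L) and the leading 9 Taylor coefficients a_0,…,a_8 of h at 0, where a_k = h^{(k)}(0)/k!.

f: a_k = -3, 0, 6, 0, -2, 0, 4/15, 0, -2/105, …
h₀=f(r): pull back L_f along r ⇒ L₀.
L = (4 + 48·x + 192·x^2 + 256·x^3) - 4·Dx + (1 + 4·x)·Dx^2  (order 2).
h: a_k = -3, 0, 6, 24, 22, -16, -716/15, -304/5, -1682/105, …
ICs: h(0) = -3, h′(0) = 0.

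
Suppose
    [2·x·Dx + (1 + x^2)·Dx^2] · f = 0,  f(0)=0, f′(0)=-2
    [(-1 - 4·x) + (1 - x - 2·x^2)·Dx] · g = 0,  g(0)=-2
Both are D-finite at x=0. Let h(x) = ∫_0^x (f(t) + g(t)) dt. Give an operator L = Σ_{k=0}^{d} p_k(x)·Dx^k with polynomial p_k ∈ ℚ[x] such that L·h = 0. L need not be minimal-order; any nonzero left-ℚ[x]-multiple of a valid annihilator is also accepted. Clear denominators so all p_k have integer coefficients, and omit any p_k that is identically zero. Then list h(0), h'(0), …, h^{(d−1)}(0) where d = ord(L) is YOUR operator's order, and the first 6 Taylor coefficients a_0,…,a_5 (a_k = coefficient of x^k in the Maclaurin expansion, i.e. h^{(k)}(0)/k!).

L = (6 - 24·x - 162·x^2 - 240·x^3 - 384·x^4 - 48·x^6)·Dx^2 + (-16 - 74·x - 88·x^2 - 226·x^3 - 212·x^4 - 304·x^5 - 12·x^6 - 48·x^7)·Dx^3 + (3 + 4·x + 8·x^2 - 28·x^3 - 27·x^4 - 36·x^5 - 40·x^6 - 4·x^7 - 8·x^8)·Dx^4  (order 4).
h: a_k = 0, -2, -2, -2, -7/3, -22/5, …
ICs: h(0) = 0, h′(0) = -2, h′′(0) = -4, h′′′(0) = -12.

f: a_k = 0, -2, 0, 2/3, 0, -2/5, …
g: a_k = -2, -2, -6, -10, -22, -42, …
Weyl lclm of L_f,L_g ⇒ L₀ (ord ≤ 3).
∫: right-multiply L₀ by Dx.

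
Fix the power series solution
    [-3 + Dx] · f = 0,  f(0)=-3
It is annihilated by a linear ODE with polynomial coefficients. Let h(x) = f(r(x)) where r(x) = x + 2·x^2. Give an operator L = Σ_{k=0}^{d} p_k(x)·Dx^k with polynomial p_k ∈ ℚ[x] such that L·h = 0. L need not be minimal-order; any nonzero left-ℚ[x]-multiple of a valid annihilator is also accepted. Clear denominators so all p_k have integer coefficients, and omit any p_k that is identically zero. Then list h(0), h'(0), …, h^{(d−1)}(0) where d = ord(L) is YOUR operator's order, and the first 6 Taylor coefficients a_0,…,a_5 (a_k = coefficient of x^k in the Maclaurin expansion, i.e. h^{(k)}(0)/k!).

L = (-3 - 12·x) + Dx  (order 1).
h: a_k = -3, -9, -63/2, -135/2, -1161/8, -9963/40, …
ICs: h(0) = -3.

f: a_k = -3, -9, -27/2, -27/2, -81/8, -243/40, …
f∘r: x↦r, Dx↦Dx/r' in L_f ⇒ L₀.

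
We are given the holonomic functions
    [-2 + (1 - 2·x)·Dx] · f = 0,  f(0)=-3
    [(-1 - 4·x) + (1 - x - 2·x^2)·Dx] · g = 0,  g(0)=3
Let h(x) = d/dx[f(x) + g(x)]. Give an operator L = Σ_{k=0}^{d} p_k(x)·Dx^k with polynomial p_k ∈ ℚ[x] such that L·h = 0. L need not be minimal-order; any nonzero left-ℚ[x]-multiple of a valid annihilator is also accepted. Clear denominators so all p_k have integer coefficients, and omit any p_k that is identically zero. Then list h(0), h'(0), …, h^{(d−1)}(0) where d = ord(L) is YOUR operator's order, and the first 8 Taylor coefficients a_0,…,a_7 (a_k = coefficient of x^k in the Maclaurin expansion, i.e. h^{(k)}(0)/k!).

L = 12 + (3 + 12·x)·Dx + (-1 + x + 2·x^2)·Dx^2  (order 2).
h: a_k = -3, -6, -27, -60, -165, -378, -903, -2040, …
ICs: h(0) = -3, h′(0) = -6.

f: a_k = -3, -6, -12, -24, -48, -96, -192, -384, …
g: a_k = 3, 3, 9, 15, 33, 63, 129, 255, …
Weyl lclm of L_f,L_g ⇒ L₀ (ord ≤ 2).
Differentiate: ansatz ord ≤ ord L₀ ⇒ L.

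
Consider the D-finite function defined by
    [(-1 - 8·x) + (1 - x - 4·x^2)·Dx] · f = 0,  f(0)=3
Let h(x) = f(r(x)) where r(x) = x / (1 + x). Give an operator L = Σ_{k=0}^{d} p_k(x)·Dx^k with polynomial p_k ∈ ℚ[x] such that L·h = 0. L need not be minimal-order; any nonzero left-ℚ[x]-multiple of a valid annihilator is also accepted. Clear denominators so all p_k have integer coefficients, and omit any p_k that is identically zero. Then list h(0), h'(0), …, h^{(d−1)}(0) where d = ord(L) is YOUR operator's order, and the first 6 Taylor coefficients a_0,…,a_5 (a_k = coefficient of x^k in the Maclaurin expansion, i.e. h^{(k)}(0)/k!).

f: a_k = 3, 3, 15, 27, 87, 195, …
Substitute x→r, Dx→(1/r')Dx; clear ⇒ L₀.
L = (1 + 9·x) + (-1 - 2·x + 3·x^2 + 4·x^3)·Dx  (order 1).
h: a_k = 3, 3, 12, 0, 48, -48, …
ICs: h(0) = 3.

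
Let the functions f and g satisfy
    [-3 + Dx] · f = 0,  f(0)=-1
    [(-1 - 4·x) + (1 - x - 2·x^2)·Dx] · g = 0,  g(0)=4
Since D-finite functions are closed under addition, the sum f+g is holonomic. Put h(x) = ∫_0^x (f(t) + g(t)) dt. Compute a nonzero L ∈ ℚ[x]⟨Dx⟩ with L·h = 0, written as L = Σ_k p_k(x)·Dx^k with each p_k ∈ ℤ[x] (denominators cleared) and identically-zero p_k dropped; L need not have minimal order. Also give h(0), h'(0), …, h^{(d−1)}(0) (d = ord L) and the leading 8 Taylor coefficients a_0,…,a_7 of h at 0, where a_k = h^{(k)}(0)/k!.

f: a_k = -1, -3, -9/2, -9/2, -27/8, -81/40, -81/80, -243/560, …
g: a_k = 4, 4, 12, 20, 44, 84, 172, 340, …
Weyl lclm of L_f,L_g ⇒ L₀ (ord ≤ 2).
h=∫₀ˣh₀: take L = L₀·Dx.
L = (9 + 9·x + 126·x^2 + 72·x^3)·Dx + (3 - 30·x - 51·x^2 + 36·x^3 + 36·x^4)·Dx^2 + (-2 + 9·x + 3·x^2 - 20·x^3 - 12·x^4)·Dx^3  (order 3).
h: a_k = 0, 3, 1/2, 5/2, 31/8, 65/8, 1093/80, 13679/560, …
ICs: h(0) = 0, h′(0) = 3, h′′(0) = 1.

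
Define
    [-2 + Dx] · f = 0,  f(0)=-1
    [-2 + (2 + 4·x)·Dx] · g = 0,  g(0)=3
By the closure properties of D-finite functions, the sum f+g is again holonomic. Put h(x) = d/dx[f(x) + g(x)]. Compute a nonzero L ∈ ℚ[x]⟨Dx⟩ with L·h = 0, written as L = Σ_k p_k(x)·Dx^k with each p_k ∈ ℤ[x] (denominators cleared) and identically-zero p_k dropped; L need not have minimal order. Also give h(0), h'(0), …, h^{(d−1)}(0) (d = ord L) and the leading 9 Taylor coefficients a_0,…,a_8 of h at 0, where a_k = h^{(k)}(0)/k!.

L = (-10 - 8·x) + (-1 - 16·x - 16·x^2)·Dx + (3 + 10·x + 8·x^2)·Dx^2  (order 2).
h: a_k = 1, -7, 1/2, -61/6, 283/24, -2899/120, 31057/720, -405661/5040, 6080563/40320, …
ICs: h(0) = 1, h′(0) = -7.

f: a_k = -1, -2, -2, -4/3, -2/3, -4/15, -4/45, -8/315, -2/315, …
g: a_k = 3, 3, -3/2, 3/2, -15/8, 21/8, -63/16, 99/16, -1287/128, …
Sum ⇒ L₀ = lclm(L_f,L_g) in ℚ(x)⟨Dx⟩.
Derive L from L₀ (diff closure).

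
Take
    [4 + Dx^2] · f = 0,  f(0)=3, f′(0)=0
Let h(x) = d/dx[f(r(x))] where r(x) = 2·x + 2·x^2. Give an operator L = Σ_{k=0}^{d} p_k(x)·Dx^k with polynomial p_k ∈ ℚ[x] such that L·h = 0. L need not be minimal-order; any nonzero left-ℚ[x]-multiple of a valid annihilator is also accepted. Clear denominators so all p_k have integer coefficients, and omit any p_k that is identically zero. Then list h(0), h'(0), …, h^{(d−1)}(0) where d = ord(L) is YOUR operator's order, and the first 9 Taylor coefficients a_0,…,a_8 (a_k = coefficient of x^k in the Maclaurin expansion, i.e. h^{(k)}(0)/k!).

f: a_k = 3, 0, -6, 0, 2, 0, -4/15, 0, 2/105, …
Substitute x→r, Dx→(1/r')Dx; clear ⇒ L₀.
Differentiate: ansatz ord ≤ ord L₀ ⇒ L.
L = (28 + 128·x + 384·x^2 + 512·x^3 + 256·x^4) + (-6 - 12·x)·Dx + (1 + 4·x + 4·x^2)·Dx^2  (order 2).
h: a_k = 0, -48, -144, 32, 640, 5248/5, 896/5, -184064/105, -95232/35, …
ICs: h(0) = 0, h′(0) = -48.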